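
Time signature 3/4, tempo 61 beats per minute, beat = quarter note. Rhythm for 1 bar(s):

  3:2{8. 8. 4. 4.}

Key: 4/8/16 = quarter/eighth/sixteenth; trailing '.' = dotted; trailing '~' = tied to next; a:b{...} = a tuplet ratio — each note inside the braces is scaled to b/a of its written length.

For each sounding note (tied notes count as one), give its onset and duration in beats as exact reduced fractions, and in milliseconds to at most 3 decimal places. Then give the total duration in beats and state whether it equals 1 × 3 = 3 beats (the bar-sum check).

1) 0.0ms=0b +491.803ms=1/2b
2) 491.803ms=1/2b +491.803ms=1/2b
3) 983.607ms=1b +983.607ms=1b
4) 1967.213ms=2b +983.607ms=1b
Σ=3b of 3 (61bpm 3/4) — PASS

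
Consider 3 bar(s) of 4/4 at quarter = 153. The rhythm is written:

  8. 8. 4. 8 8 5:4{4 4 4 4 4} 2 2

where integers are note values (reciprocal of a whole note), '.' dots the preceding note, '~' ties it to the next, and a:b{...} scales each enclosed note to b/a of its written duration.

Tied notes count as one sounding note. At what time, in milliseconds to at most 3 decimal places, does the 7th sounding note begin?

note 7 onset = 24/5b = 1882.353ms

1. 0.0ms @ 0 + 294.118ms (3/4)
2. 294.118ms @ 3/4 + 294.118ms (3/4)
3. 588.235ms @ 3/2 + 588.235ms (3/2)
4. 1176.471ms @ 3 + 196.078ms (1/2)
5. 1372.549ms @ 7/2 + 196.078ms (1/2)
6. 1568.627ms @ 4 + 313.725ms (4/5)
7. 1882.353ms @ 24/5 + 313.725ms (4/5)
8. 2196.078ms @ 28/5 + 313.725ms (4/5)
9. 2509.804ms @ 32/5 + 313.725ms (4/5)
10. 2823.529ms @ 36/5 + 313.725ms (4/5)
11. 3137.255ms @ 8 + 784.314ms (2)
12. 3921.569ms @ 10 + 784.314ms (2)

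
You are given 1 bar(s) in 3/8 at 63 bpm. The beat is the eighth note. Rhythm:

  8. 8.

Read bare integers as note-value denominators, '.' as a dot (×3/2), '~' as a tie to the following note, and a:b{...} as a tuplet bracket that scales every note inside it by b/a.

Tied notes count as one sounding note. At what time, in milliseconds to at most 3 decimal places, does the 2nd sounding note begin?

note 2 onset = 3/2b = 1428.571ms

1. 0.0ms @ 0 + 1428.571ms (3/2)
2. 1428.571ms @ 3/2 + 1428.571ms (3/2)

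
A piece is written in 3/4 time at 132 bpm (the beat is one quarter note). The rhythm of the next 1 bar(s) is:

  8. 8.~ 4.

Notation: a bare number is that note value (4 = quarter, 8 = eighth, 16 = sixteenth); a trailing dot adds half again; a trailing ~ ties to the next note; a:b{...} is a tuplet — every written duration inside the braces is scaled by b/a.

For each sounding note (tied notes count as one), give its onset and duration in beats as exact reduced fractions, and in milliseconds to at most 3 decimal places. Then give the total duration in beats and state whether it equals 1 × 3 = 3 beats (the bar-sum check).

1) 0.0ms=0b +340.909ms=3/4b
2) 340.909ms=3/4b +1022.727ms=9/4b
Σ=3b of 3 (132bpm 3/4) — PASS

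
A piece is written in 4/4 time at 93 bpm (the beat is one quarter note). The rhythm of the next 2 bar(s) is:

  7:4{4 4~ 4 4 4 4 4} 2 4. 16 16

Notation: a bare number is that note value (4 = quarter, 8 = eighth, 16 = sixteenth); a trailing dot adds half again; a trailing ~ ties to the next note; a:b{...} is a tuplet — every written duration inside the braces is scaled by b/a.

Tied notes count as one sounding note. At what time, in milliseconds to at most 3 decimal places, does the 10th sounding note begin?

note 10 onset = 31/4b = 5000.0ms

1. 0.0ms @ 0 + 368.664ms (4/7)
2. 368.664ms @ 4/7 + 737.327ms (8/7)
3. 1105.991ms @ 12/7 + 368.664ms (4/7)
4. 1474.654ms @ 16/7 + 368.664ms (4/7)
5. 1843.318ms @ 20/7 + 368.664ms (4/7)
6. 2211.982ms @ 24/7 + 368.664ms (4/7)
7. 2580.645ms @ 4 + 1290.323ms (2)
8. 3870.968ms @ 6 + 967.742ms (3/2)
9. 4838.71ms @ 15/2 + 161.29ms (1/4)
10. 5000.0ms @ 31/4 + 161.29ms (1/4)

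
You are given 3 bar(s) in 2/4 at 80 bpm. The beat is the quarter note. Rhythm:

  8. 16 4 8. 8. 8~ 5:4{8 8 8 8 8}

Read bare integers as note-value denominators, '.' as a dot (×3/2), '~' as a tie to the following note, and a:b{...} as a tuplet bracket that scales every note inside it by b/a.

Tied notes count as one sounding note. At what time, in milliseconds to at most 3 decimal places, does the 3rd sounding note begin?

note 3 onset = 1b = 750.0ms

1. 0.0ms @ 0 + 562.5ms (3/4)
2. 562.5ms @ 3/4 + 187.5ms (1/4)
3. 750.0ms @ 1 + 750.0ms (1)
4. 1500.0ms @ 2 + 562.5ms (3/4)
5. 2062.5ms @ 11/4 + 562.5ms (3/4)
6. 2625.0ms @ 7/2 + 675.0ms (9/10)
7. 3300.0ms @ 22/5 + 300.0ms (2/5)
8. 3600.0ms @ 24/5 + 300.0ms (2/5)
9. 3900.0ms @ 26/5 + 300.0ms (2/5)
10. 4200.0ms @ 28/5 + 300.0ms (2/5)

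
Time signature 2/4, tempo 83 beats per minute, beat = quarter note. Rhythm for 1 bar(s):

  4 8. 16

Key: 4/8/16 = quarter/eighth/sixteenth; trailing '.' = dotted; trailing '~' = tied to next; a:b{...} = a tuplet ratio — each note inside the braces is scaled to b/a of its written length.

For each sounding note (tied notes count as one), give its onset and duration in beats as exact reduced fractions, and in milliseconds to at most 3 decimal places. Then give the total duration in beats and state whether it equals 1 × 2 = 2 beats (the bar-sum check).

1) 0.0ms=0b +722.892ms=1b
2) 722.892ms=1b +542.169ms=3/4b
3) 1265.06ms=7/4b +180.723ms=1/4b
Σ=2b of 2 (83bpm 2/4) — PASS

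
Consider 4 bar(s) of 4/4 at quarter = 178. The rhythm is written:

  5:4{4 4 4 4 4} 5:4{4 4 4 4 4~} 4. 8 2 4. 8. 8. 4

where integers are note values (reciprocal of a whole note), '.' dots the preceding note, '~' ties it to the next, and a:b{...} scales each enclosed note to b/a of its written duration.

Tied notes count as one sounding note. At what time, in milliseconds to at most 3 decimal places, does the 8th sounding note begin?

1. 0.0ms @ 0 + 269.663ms (4/5)
2. 269.663ms @ 4/5 + 269.663ms (4/5)
3. 539.326ms @ 8/5 + 269.663ms (4/5)
4. 808.989ms @ 12/5 + 269.663ms (4/5)
5. 1078.652ms @ 16/5 + 269.663ms (4/5)
6. 1348.315ms @ 4 + 269.663ms (4/5)
7. 1617.978ms @ 24/5 + 269.663ms (4/5)
8. 1887.64ms @ 28/5 + 269.663ms (4/5)
9. 2157.303ms @ 32/5 + 269.663ms (4/5)
10. 2426.966ms @ 36/5 + 775.281ms (23/10)
11. 3202.247ms @ 19/2 + 168.539ms (1/2)
12. 3370.787ms @ 10 + 674.157ms (2)
13. 4044.944ms @ 12 + 505.618ms (3/2)
14. 4550.562ms @ 27/2 + 252.809ms (3/4)
15. 4803.371ms @ 57/4 + 252.809ms (3/4)
16. 5056.18ms @ 15 + 337.079ms (1)

note 8 onset = 28/5b = 1887.64ms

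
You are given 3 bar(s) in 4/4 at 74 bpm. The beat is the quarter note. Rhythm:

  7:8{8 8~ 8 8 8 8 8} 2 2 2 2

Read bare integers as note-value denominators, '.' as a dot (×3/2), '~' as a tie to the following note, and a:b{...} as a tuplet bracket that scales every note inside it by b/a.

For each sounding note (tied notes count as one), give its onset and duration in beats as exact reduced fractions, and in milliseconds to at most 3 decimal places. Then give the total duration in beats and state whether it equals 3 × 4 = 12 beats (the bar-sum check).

1) 0.0ms=0b +463.32ms=4/7b
2) 463.32ms=4/7b +926.641ms=8/7b
3) 1389.961ms=12/7b +463.32ms=4/7b
4) 1853.282ms=16/7b +463.32ms=4/7b
5) 2316.602ms=20/7b +463.32ms=4/7b
6) 2779.923ms=24/7b +463.32ms=4/7b
7) 3243.243ms=4b +1621.622ms=2b
8) 4864.865ms=6b +1621.622ms=2b
9) 6486.486ms=8b +1621.622ms=2b
10) 8108.108ms=10b +1621.622ms=2b
Σ=12b of 12 (74bpm 4/4) — PASS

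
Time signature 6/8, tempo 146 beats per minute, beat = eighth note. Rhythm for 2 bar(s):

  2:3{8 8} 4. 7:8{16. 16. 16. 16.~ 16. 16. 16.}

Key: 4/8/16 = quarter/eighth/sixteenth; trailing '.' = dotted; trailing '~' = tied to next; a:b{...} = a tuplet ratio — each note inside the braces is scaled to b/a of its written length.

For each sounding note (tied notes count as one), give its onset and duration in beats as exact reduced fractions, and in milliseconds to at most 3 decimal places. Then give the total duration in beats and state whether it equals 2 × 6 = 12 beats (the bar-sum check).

1) 0.0ms=0b +616.438ms=3/2b
2) 616.438ms=3/2b +616.438ms=3/2b
3) 1232.877ms=3b +1232.877ms=3b
4) 2465.753ms=6b +352.25ms=6/7b
5) 2818.004ms=48/7b +352.25ms=6/7b
6) 3170.254ms=54/7b +352.25ms=6/7b
7) 3522.505ms=60/7b +704.501ms=12/7b
8) 4227.006ms=72/7b +352.25ms=6/7b
9) 4579.256ms=78/7b +352.25ms=6/7b
Σ=12b of 12 (146bpm 6/8) — PASS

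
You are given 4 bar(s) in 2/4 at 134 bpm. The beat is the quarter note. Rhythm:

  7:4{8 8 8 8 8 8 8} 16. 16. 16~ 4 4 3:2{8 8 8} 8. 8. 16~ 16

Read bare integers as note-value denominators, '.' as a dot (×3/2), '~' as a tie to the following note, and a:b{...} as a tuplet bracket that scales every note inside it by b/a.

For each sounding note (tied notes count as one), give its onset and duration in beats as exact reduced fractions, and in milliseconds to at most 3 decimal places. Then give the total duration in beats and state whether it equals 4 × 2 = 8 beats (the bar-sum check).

1) 0.0ms=0b +127.932ms=2/7b
2) 127.932ms=2/7b +127.932ms=2/7b
3) 255.864ms=4/7b +127.932ms=2/7b
4) 383.795ms=6/7b +127.932ms=2/7b
5) 511.727ms=8/7b +127.932ms=2/7b
6) 639.659ms=10/7b +127.932ms=2/7b
7) 767.591ms=12/7b +127.932ms=2/7b
8) 895.522ms=2b +167.91ms=3/8b
9) 1063.433ms=19/8b +167.91ms=3/8b
10) 1231.343ms=11/4b +559.701ms=5/4b
11) 1791.045ms=4b +447.761ms=1b
12) 2238.806ms=5b +149.254ms=1/3b
13) 2388.06ms=16/3b +149.254ms=1/3b
14) 2537.313ms=17/3b +149.254ms=1/3b
15) 2686.567ms=6b +335.821ms=3/4b
16) 3022.388ms=27/4b +335.821ms=3/4b
17) 3358.209ms=15/2b +223.881ms=1/2b
Σ=8b of 8 (134bpm 2/4) — PASS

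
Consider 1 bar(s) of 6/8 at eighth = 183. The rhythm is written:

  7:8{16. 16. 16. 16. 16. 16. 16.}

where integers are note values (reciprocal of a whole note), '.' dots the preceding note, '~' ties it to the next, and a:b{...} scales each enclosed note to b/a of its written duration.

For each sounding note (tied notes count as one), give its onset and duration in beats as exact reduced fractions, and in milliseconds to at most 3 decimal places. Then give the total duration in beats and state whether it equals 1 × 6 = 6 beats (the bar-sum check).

1) 0.0ms=0b +281.03ms=6/7b
2) 281.03ms=6/7b +281.03ms=6/7b
3) 562.061ms=12/7b +281.03ms=6/7b
4) 843.091ms=18/7b +281.03ms=6/7b
5) 1124.122ms=24/7b +281.03ms=6/7b
6) 1405.152ms=30/7b +281.03ms=6/7b
7) 1686.183ms=36/7b +281.03ms=6/7b
Σ=6b of 6 (183bpm 6/8) — PASS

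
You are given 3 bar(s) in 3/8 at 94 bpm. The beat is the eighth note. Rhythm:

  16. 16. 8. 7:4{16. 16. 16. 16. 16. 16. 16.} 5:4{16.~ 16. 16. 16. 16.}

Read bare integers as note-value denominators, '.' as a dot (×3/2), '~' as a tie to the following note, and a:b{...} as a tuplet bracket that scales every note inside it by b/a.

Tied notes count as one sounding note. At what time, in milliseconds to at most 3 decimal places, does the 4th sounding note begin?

1. 0.0ms @ 0 + 478.723ms (3/4)
2. 478.723ms @ 3/4 + 478.723ms (3/4)
3. 957.447ms @ 3/2 + 957.447ms (3/2)
4. 1914.894ms @ 3 + 273.556ms (3/7)
5. 2188.45ms @ 24/7 + 273.556ms (3/7)
6. 2462.006ms @ 27/7 + 273.556ms (3/7)
7. 2735.562ms @ 30/7 + 273.556ms (3/7)
8. 3009.119ms @ 33/7 + 273.556ms (3/7)
9. 3282.675ms @ 36/7 + 273.556ms (3/7)
10. 3556.231ms @ 39/7 + 273.556ms (3/7)
11. 3829.787ms @ 6 + 765.957ms (6/5)
12. 4595.745ms @ 36/5 + 382.979ms (3/5)
13. 4978.723ms @ 39/5 + 382.979ms (3/5)
14. 5361.702ms @ 42/5 + 382.979ms (3/5)

note 4 onset = 3b = 1914.894ms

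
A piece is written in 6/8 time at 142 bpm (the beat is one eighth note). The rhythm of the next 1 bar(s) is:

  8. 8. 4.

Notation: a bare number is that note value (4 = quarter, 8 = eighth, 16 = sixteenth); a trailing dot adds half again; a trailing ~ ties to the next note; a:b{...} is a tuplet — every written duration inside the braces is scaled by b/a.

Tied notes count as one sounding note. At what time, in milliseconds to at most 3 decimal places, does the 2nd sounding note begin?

1. 0.0ms @ 0 + 633.803ms (3/2)
2. 633.803ms @ 3/2 + 633.803ms (3/2)
3. 1267.606ms @ 3 + 1267.606ms (3)

note 2 onset = 3/2b = 633.803ms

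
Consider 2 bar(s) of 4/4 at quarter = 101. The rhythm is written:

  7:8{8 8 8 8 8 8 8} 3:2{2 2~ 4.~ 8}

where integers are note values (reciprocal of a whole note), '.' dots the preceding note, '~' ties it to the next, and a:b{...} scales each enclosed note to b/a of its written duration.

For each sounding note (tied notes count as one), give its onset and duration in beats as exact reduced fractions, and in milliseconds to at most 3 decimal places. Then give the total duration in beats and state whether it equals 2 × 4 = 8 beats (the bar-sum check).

1) 0.0ms=0b +339.463ms=4/7b
2) 339.463ms=4/7b +339.463ms=4/7b
3) 678.925ms=8/7b +339.463ms=4/7b
4) 1018.388ms=12/7b +339.463ms=4/7b
5) 1357.85ms=16/7b +339.463ms=4/7b
6) 1697.313ms=20/7b +339.463ms=4/7b
7) 2036.775ms=24/7b +339.463ms=4/7b
8) 2376.238ms=4b +792.079ms=4/3b
9) 3168.317ms=16/3b +1584.158ms=8/3b
Σ=8b of 8 (101bpm 4/4) — PASS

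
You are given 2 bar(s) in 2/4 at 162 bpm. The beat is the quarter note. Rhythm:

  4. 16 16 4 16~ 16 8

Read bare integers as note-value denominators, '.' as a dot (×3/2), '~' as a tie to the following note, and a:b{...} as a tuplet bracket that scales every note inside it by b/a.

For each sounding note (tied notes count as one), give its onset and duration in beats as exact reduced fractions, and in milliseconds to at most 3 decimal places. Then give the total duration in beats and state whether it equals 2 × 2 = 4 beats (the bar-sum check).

1) 0.0ms=0b +555.556ms=3/2b
2) 555.556ms=3/2b +92.593ms=1/4b
3) 648.148ms=7/4b +92.593ms=1/4b
4) 740.741ms=2b +370.37ms=1b
5) 1111.111ms=3b +185.185ms=1/2b
6) 1296.296ms=7/2b +185.185ms=1/2b
Σ=4b of 4 (162bpm 2/4) — PASS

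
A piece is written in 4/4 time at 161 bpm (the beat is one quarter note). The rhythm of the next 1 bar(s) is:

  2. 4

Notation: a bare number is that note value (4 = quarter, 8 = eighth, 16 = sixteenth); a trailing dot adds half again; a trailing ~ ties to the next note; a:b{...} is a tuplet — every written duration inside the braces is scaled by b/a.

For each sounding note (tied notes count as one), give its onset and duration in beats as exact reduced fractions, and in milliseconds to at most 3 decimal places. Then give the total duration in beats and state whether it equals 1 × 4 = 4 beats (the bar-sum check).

1) 0.0ms=0b +1118.012ms=3b
2) 1118.012ms=3b +372.671ms=1b
Σ=4b of 4 (161bpm 4/4) — PASS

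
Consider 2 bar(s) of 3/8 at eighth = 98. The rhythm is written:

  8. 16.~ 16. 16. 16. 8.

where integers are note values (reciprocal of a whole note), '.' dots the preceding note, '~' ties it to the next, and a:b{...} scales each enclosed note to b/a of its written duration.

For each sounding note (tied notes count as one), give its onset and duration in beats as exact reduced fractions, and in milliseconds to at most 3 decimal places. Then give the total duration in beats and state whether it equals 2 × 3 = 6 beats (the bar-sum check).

1) 0.0ms=0b +918.367ms=3/2b
2) 918.367ms=3/2b +918.367ms=3/2b
3) 1836.735ms=3b +459.184ms=3/4b
4) 2295.918ms=15/4b +459.184ms=3/4b
5) 2755.102ms=9/2b +918.367ms=3/2b
Σ=6b of 6 (98bpm 3/8) — PASS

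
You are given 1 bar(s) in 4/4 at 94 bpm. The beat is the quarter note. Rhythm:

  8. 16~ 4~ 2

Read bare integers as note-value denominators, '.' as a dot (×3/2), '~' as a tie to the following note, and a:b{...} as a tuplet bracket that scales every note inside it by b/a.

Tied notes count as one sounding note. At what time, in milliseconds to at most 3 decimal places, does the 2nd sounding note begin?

1. 0.0ms @ 0 + 478.723ms (3/4)
2. 478.723ms @ 3/4 + 2074.468ms (13/4)

note 2 onset = 3/4b = 478.723ms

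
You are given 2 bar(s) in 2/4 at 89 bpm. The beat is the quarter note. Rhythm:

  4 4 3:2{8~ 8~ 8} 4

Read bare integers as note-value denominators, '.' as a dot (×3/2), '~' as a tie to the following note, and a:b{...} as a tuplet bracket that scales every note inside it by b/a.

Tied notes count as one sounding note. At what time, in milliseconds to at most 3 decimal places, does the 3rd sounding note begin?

note 3 onset = 2b = 1348.315ms

1. 0.0ms @ 0 + 674.157ms (1)
2. 674.157ms @ 1 + 674.157ms (1)
3. 1348.315ms @ 2 + 674.157ms (1)
4. 2022.472ms @ 3 + 674.157ms (1)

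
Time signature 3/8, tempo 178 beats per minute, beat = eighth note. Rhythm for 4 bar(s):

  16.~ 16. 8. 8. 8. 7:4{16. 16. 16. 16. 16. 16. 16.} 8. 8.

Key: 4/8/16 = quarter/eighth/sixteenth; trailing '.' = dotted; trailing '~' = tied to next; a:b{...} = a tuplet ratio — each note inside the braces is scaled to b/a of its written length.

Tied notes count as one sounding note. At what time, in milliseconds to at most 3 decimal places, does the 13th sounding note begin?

note 13 onset = 21/2b = 3539.326ms

1. 0.0ms @ 0 + 505.618ms (3/2)
2. 505.618ms @ 3/2 + 505.618ms (3/2)
3. 1011.236ms @ 3 + 505.618ms (3/2)
4. 1516.854ms @ 9/2 + 505.618ms (3/2)
5. 2022.472ms @ 6 + 144.462ms (3/7)
6. 2166.934ms @ 45/7 + 144.462ms (3/7)
7. 2311.396ms @ 48/7 + 144.462ms (3/7)
8. 2455.859ms @ 51/7 + 144.462ms (3/7)
9. 2600.321ms @ 54/7 + 144.462ms (3/7)
10. 2744.783ms @ 57/7 + 144.462ms (3/7)
11. 2889.246ms @ 60/7 + 144.462ms (3/7)
12. 3033.708ms @ 9 + 505.618ms (3/2)
13. 3539.326ms @ 21/2 + 505.618ms (3/2)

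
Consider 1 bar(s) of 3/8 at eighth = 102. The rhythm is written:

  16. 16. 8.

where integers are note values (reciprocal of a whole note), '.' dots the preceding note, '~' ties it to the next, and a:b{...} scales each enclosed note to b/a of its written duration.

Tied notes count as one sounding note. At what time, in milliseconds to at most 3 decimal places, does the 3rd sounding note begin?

1. 0.0ms @ 0 + 441.176ms (3/4)
2. 441.176ms @ 3/4 + 441.176ms (3/4)
3. 882.353ms @ 3/2 + 882.353ms (3/2)

note 3 onset = 3/2b = 882.353ms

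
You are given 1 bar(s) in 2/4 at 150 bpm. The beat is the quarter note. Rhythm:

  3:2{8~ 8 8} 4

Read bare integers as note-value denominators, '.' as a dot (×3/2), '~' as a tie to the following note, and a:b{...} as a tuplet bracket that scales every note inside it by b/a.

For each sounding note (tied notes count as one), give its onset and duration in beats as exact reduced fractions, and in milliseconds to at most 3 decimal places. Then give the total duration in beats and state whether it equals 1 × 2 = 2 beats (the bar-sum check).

1) 0.0ms=0b +266.667ms=2/3b
2) 266.667ms=2/3b +133.333ms=1/3b
3) 400.0ms=1b +400.0ms=1b
Σ=2b of 2 (150bpm 2/4) — PASS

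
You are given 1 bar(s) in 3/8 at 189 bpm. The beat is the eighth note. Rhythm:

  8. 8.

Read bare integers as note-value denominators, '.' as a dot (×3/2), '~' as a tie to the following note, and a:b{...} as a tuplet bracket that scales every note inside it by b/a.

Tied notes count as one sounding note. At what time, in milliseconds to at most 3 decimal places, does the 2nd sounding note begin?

note 2 onset = 3/2b = 476.19ms

1. 0.0ms @ 0 + 476.19ms (3/2)
2. 476.19ms @ 3/2 + 476.19ms (3/2)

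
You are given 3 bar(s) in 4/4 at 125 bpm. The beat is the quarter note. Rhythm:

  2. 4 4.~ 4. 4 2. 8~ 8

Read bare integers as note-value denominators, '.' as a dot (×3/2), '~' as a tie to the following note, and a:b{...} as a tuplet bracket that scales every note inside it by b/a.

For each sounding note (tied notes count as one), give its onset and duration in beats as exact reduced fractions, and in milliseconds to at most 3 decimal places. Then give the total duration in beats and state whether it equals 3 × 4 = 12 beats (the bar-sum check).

1) 0.0ms=0b +1440.0ms=3b
2) 1440.0ms=3b +480.0ms=1b
3) 1920.0ms=4b +1440.0ms=3b
4) 3360.0ms=7b +480.0ms=1b
5) 3840.0ms=8b +1440.0ms=3b
6) 5280.0ms=11b +480.0ms=1b
Σ=12b of 12 (125bpm 4/4) — PASS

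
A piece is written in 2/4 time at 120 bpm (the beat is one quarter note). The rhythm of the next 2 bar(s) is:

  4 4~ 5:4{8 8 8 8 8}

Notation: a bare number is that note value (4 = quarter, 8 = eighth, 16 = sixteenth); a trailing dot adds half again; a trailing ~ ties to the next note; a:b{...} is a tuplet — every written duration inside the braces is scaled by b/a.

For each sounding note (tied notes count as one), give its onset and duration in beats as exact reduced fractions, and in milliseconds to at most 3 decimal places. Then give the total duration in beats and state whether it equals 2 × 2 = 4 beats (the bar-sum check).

1) 0.0ms=0b +500.0ms=1b
2) 500.0ms=1b +700.0ms=7/5b
3) 1200.0ms=12/5b +200.0ms=2/5b
4) 1400.0ms=14/5b +200.0ms=2/5b
5) 1600.0ms=16/5b +200.0ms=2/5b
6) 1800.0ms=18/5b +200.0ms=2/5b
Σ=4b of 4 (120bpm 2/4) — PASS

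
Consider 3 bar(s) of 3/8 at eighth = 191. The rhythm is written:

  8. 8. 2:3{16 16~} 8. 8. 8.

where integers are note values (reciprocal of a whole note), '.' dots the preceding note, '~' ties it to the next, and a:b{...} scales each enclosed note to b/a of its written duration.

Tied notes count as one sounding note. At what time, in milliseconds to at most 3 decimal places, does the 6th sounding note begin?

1. 0.0ms @ 0 + 471.204ms (3/2)
2. 471.204ms @ 3/2 + 471.204ms (3/2)
3. 942.408ms @ 3 + 235.602ms (3/4)
4. 1178.01ms @ 15/4 + 706.806ms (9/4)
5. 1884.817ms @ 6 + 471.204ms (3/2)
6. 2356.021ms @ 15/2 + 471.204ms (3/2)

note 6 onset = 15/2b = 2356.021ms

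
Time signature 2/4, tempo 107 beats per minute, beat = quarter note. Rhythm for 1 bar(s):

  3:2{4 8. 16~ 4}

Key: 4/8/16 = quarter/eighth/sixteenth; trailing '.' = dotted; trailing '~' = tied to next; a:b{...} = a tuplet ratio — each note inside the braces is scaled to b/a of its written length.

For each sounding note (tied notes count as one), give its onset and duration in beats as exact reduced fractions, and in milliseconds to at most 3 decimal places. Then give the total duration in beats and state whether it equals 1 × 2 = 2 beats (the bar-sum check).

1) 0.0ms=0b +373.832ms=2/3b
2) 373.832ms=2/3b +280.374ms=1/2b
3) 654.206ms=7/6b +467.29ms=5/6b
Σ=2b of 2 (107bpm 2/4) — PASS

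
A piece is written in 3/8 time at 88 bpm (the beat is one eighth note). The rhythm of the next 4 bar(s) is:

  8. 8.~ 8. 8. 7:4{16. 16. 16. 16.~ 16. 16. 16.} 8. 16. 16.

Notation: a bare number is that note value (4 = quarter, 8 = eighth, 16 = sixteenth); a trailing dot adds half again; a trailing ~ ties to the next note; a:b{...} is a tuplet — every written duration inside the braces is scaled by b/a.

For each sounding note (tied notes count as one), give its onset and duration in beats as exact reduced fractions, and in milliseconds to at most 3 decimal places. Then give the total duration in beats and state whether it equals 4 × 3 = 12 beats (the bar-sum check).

1) 0.0ms=0b +1022.727ms=3/2b
2) 1022.727ms=3/2b +2045.455ms=3b
3) 3068.182ms=9/2b +1022.727ms=3/2b
4) 4090.909ms=6b +292.208ms=3/7b
5) 4383.117ms=45/7b +292.208ms=3/7b
6) 4675.325ms=48/7b +292.208ms=3/7b
7) 4967.532ms=51/7b +584.416ms=6/7b
8) 5551.948ms=57/7b +292.208ms=3/7b
9) 5844.156ms=60/7b +292.208ms=3/7b
10) 6136.364ms=9b +1022.727ms=3/2b
11) 7159.091ms=21/2b +511.364ms=3/4b
12) 7670.455ms=45/4b +511.364ms=3/4b
Σ=12b of 12 (88bpm 3/8) — PASS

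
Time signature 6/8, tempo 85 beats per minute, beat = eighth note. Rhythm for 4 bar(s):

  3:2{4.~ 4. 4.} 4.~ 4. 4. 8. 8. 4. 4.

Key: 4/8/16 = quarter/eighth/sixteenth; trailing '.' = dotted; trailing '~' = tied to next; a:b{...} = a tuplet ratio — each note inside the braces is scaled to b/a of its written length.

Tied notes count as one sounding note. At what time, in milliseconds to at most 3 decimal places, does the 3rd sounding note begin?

1. 0.0ms @ 0 + 2823.529ms (4)
2. 2823.529ms @ 4 + 1411.765ms (2)
3. 4235.294ms @ 6 + 4235.294ms (6)
4. 8470.588ms @ 12 + 2117.647ms (3)
5. 10588.235ms @ 15 + 1058.824ms (3/2)
6. 11647.059ms @ 33/2 + 1058.824ms (3/2)
7. 12705.882ms @ 18 + 2117.647ms (3)
8. 14823.529ms @ 21 + 2117.647ms (3)

note 3 onset = 6b = 4235.294ms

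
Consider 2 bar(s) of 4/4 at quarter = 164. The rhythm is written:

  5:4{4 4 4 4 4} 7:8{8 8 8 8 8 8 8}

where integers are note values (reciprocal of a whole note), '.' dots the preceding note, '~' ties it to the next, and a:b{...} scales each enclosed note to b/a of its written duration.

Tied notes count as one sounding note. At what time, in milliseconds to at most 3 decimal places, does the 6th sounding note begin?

note 6 onset = 4b = 1463.415ms

1. 0.0ms @ 0 + 292.683ms (4/5)
2. 292.683ms @ 4/5 + 292.683ms (4/5)
3. 585.366ms @ 8/5 + 292.683ms (4/5)
4. 878.049ms @ 12/5 + 292.683ms (4/5)
5. 1170.732ms @ 16/5 + 292.683ms (4/5)
6. 1463.415ms @ 4 + 209.059ms (4/7)
7. 1672.474ms @ 32/7 + 209.059ms (4/7)
8. 1881.533ms @ 36/7 + 209.059ms (4/7)
9. 2090.592ms @ 40/7 + 209.059ms (4/7)
10. 2299.652ms @ 44/7 + 209.059ms (4/7)
11. 2508.711ms @ 48/7 + 209.059ms (4/7)
12. 2717.77ms @ 52/7 + 209.059ms (4/7)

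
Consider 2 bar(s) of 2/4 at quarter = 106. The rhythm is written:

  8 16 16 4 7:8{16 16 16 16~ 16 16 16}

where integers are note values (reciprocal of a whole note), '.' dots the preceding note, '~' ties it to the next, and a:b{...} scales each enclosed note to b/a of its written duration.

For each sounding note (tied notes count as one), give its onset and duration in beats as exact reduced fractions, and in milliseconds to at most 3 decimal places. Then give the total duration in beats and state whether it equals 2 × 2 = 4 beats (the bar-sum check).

1) 0.0ms=0b +283.019ms=1/2b
2) 283.019ms=1/2b +141.509ms=1/4b
3) 424.528ms=3/4b +141.509ms=1/4b
4) 566.038ms=1b +566.038ms=1b
5) 1132.075ms=2b +161.725ms=2/7b
6) 1293.801ms=16/7b +161.725ms=2/7b
7) 1455.526ms=18/7b +161.725ms=2/7b
8) 1617.251ms=20/7b +323.45ms=4/7b
9) 1940.701ms=24/7b +161.725ms=2/7b
10) 2102.426ms=26/7b +161.725ms=2/7b
Σ=4b of 4 (106bpm 2/4) — PASS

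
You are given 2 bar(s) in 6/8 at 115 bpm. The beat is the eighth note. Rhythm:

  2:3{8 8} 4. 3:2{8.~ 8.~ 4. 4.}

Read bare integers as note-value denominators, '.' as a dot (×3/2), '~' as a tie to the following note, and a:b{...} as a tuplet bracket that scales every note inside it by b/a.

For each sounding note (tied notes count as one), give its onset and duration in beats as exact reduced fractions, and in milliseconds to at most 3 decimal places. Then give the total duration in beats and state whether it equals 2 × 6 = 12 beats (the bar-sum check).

1) 0.0ms=0b +782.609ms=3/2b
2) 782.609ms=3/2b +782.609ms=3/2b
3) 1565.217ms=3b +1565.217ms=3b
4) 3130.435ms=6b +2086.957ms=4b
5) 5217.391ms=10b +1043.478ms=2b
Σ=12b of 12 (115bpm 6/8) — PASS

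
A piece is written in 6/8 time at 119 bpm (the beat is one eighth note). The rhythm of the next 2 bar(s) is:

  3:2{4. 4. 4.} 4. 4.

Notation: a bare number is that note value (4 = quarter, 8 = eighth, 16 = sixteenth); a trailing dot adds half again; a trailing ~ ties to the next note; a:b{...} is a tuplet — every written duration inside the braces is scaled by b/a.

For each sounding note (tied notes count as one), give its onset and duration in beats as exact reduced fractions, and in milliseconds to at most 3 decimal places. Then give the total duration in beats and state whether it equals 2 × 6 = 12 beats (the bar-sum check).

1) 0.0ms=0b +1008.403ms=2b
2) 1008.403ms=2b +1008.403ms=2b
3) 2016.807ms=4b +1008.403ms=2b
4) 3025.21ms=6b +1512.605ms=3b
5) 4537.815ms=9b +1512.605ms=3b
Σ=12b of 12 (119bpm 6/8) — PASS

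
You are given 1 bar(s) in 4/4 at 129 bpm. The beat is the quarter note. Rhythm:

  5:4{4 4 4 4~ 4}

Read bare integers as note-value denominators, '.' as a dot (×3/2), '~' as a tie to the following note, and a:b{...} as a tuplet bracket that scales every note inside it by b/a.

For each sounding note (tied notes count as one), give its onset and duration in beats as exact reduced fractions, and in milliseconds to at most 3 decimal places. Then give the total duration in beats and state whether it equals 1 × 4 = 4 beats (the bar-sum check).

1) 0.0ms=0b +372.093ms=4/5b
2) 372.093ms=4/5b +372.093ms=4/5b
3) 744.186ms=8/5b +372.093ms=4/5b
4) 1116.279ms=12/5b +744.186ms=8/5b
Σ=4b of 4 (129bpm 4/4) — PASS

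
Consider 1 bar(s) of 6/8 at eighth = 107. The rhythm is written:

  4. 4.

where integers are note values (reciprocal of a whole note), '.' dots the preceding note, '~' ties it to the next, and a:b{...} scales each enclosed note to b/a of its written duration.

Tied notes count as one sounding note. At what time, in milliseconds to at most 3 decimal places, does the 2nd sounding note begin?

note 2 onset = 3b = 1682.243ms

1. 0.0ms @ 0 + 1682.243ms (3)
2. 1682.243ms @ 3 + 1682.243ms (3)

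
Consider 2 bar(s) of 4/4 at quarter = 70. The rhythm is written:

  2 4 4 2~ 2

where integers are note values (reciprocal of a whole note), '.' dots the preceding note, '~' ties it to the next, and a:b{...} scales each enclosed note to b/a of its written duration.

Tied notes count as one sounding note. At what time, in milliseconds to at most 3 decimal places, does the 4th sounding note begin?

1. 0.0ms @ 0 + 1714.286ms (2)
2. 1714.286ms @ 2 + 857.143ms (1)
3. 2571.429ms @ 3 + 857.143ms (1)
4. 3428.571ms @ 4 + 3428.571ms (4)

note 4 onset = 4b = 3428.571ms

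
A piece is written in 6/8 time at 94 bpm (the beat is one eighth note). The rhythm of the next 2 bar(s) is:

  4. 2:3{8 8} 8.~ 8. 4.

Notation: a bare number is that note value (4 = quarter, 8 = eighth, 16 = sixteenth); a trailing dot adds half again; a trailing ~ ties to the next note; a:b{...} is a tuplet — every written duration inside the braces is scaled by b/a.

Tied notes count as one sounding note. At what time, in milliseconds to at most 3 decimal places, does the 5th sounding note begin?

1. 0.0ms @ 0 + 1914.894ms (3)
2. 1914.894ms @ 3 + 957.447ms (3/2)
3. 2872.34ms @ 9/2 + 957.447ms (3/2)
4. 3829.787ms @ 6 + 1914.894ms (3)
5. 5744.681ms @ 9 + 1914.894ms (3)

note 5 onset = 9b = 5744.681ms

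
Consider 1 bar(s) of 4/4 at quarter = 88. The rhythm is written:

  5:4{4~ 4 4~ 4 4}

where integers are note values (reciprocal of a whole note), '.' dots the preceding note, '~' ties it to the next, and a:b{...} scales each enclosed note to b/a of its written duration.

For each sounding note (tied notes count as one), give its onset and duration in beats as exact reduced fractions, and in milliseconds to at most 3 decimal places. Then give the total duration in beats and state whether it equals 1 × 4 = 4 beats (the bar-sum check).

1) 0.0ms=0b +1090.909ms=8/5b
2) 1090.909ms=8/5b +1090.909ms=8/5b
3) 2181.818ms=16/5b +545.455ms=4/5b
Σ=4b of 4 (88bpm 4/4) — PASS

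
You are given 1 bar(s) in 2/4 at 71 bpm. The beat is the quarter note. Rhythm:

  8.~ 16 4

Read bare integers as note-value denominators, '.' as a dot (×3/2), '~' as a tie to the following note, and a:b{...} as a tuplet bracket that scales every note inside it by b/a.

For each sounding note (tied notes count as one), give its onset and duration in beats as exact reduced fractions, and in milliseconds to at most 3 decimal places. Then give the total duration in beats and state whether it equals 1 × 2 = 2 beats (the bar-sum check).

1) 0.0ms=0b +845.07ms=1b
2) 845.07ms=1b +845.07ms=1b
Σ=2b of 2 (71bpm 2/4) — PASS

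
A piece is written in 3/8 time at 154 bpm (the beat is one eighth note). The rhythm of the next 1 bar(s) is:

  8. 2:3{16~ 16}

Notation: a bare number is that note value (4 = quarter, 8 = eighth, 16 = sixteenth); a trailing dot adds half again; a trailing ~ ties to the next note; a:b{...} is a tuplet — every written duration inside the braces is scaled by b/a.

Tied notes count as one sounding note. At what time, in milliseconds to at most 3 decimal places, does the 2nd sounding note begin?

note 2 onset = 3/2b = 584.416ms

1. 0.0ms @ 0 + 584.416ms (3/2)
2. 584.416ms @ 3/2 + 584.416ms (3/2)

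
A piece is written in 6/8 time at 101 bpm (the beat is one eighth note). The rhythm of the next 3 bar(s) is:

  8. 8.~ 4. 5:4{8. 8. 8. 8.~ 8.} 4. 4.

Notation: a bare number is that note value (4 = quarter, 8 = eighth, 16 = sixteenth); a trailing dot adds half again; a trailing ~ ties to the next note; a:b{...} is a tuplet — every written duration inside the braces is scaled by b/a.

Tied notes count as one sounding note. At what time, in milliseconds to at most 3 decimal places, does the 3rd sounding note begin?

1. 0.0ms @ 0 + 891.089ms (3/2)
2. 891.089ms @ 3/2 + 2673.267ms (9/2)
3. 3564.356ms @ 6 + 712.871ms (6/5)
4. 4277.228ms @ 36/5 + 712.871ms (6/5)
5. 4990.099ms @ 42/5 + 712.871ms (6/5)
6. 5702.97ms @ 48/5 + 1425.743ms (12/5)
7. 7128.713ms @ 12 + 1782.178ms (3)
8. 8910.891ms @ 15 + 1782.178ms (3)

note 3 onset = 6b = 3564.356ms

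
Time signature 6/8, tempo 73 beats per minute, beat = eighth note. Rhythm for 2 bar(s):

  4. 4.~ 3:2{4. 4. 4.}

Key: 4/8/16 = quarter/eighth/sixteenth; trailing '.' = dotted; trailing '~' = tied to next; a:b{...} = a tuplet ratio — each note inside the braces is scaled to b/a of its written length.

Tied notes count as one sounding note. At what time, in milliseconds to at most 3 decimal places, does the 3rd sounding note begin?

1. 0.0ms @ 0 + 2465.753ms (3)
2. 2465.753ms @ 3 + 4109.589ms (5)
3. 6575.342ms @ 8 + 1643.836ms (2)
4. 8219.178ms @ 10 + 1643.836ms (2)

note 3 onset = 8b = 6575.342ms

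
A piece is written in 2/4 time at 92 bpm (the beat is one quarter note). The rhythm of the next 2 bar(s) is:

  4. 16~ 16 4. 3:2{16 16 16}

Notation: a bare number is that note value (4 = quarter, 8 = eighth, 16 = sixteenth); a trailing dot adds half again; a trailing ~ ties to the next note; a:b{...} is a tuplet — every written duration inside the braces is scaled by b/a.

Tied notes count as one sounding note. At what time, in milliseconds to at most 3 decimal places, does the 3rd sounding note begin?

1. 0.0ms @ 0 + 978.261ms (3/2)
2. 978.261ms @ 3/2 + 326.087ms (1/2)
3. 1304.348ms @ 2 + 978.261ms (3/2)
4. 2282.609ms @ 7/2 + 108.696ms (1/6)
5. 2391.304ms @ 11/3 + 108.696ms (1/6)
6. 2500.0ms @ 23/6 + 108.696ms (1/6)

note 3 onset = 2b = 1304.348ms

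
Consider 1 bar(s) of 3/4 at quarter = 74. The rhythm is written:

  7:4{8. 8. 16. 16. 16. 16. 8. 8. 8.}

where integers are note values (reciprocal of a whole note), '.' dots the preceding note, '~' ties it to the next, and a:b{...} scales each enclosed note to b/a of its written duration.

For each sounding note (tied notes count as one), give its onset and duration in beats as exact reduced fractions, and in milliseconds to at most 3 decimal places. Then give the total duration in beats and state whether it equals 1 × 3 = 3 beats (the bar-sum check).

1) 0.0ms=0b +347.49ms=3/7b
2) 347.49ms=3/7b +347.49ms=3/7b
3) 694.981ms=6/7b +173.745ms=3/14b
4) 868.726ms=15/14b +173.745ms=3/14b
5) 1042.471ms=9/7b +173.745ms=3/14b
6) 1216.216ms=3/2b +173.745ms=3/14b
7) 1389.961ms=12/7b +347.49ms=3/7b
8) 1737.452ms=15/7b +347.49ms=3/7b
9) 2084.942ms=18/7b +347.49ms=3/7b
Σ=3b of 3 (74bpm 3/4) — PASS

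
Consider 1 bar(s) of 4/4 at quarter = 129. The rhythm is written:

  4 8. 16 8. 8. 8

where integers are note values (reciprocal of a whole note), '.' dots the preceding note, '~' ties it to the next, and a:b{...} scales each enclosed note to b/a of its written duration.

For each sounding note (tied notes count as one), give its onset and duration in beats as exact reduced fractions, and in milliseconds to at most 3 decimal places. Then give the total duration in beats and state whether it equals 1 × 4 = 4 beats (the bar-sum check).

1) 0.0ms=0b +465.116ms=1b
2) 465.116ms=1b +348.837ms=3/4b
3) 813.953ms=7/4b +116.279ms=1/4b
4) 930.233ms=2b +348.837ms=3/4b
5) 1279.07ms=11/4b +348.837ms=3/4b
6) 1627.907ms=7/2b +232.558ms=1/2b
Σ=4b of 4 (129bpm 4/4) — PASS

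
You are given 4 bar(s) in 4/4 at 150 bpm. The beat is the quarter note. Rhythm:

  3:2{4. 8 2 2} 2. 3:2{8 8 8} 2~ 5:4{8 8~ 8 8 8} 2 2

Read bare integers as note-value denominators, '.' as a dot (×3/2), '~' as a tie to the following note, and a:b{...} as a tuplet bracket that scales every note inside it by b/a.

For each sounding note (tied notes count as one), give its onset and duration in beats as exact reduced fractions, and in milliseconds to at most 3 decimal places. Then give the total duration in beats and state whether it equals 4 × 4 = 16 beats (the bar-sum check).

1) 0.0ms=0b +400.0ms=1b
2) 400.0ms=1b +133.333ms=1/3b
3) 533.333ms=4/3b +533.333ms=4/3b
4) 1066.667ms=8/3b +533.333ms=4/3b
5) 1600.0ms=4b +1200.0ms=3b
6) 2800.0ms=7b +133.333ms=1/3b
7) 2933.333ms=22/3b +133.333ms=1/3b
8) 3066.667ms=23/3b +133.333ms=1/3b
9) 3200.0ms=8b +960.0ms=12/5b
10) 4160.0ms=52/5b +320.0ms=4/5b
11) 4480.0ms=56/5b +160.0ms=2/5b
12) 4640.0ms=58/5b +160.0ms=2/5b
13) 4800.0ms=12b +800.0ms=2b
14) 5600.0ms=14b +800.0ms=2b
Σ=16b of 16 (150bpm 4/4) — PASS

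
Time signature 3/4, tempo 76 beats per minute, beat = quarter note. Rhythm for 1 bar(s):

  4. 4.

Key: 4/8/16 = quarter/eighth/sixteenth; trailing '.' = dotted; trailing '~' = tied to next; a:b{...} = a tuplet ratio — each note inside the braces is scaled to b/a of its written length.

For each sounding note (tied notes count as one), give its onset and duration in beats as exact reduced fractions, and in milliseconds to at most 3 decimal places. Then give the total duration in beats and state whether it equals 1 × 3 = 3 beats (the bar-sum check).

1) 0.0ms=0b +1184.211ms=3/2b
2) 1184.211ms=3/2b +1184.211ms=3/2b
Σ=3b of 3 (76bpm 3/4) — PASS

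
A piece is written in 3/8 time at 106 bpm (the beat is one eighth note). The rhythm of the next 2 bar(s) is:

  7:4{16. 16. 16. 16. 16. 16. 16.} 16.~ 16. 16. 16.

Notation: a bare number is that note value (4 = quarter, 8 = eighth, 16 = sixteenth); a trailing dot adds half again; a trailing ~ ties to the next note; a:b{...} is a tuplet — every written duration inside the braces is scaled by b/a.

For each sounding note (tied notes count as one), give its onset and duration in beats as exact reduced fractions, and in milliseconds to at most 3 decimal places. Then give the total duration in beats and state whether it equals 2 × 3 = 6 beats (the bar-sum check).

1) 0.0ms=0b +242.588ms=3/7b
2) 242.588ms=3/7b +242.588ms=3/7b
3) 485.175ms=6/7b +242.588ms=3/7b
4) 727.763ms=9/7b +242.588ms=3/7b
5) 970.35ms=12/7b +242.588ms=3/7b
6) 1212.938ms=15/7b +242.588ms=3/7b
7) 1455.526ms=18/7b +242.588ms=3/7b
8) 1698.113ms=3b +849.057ms=3/2b
9) 2547.17ms=9/2b +424.528ms=3/4b
10) 2971.698ms=21/4b +424.528ms=3/4b
Σ=6b of 6 (106bpm 3/8) — PASS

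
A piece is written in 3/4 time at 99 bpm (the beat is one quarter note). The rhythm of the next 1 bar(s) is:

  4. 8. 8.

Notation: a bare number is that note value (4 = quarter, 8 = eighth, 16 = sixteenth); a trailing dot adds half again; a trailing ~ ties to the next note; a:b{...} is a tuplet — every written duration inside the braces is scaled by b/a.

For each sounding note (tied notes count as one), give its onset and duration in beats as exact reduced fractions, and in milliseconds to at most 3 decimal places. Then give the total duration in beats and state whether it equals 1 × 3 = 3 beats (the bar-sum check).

1) 0.0ms=0b +909.091ms=3/2b
2) 909.091ms=3/2b +454.545ms=3/4b
3) 1363.636ms=9/4b +454.545ms=3/4b
Σ=3b of 3 (99bpm 3/4) — PASS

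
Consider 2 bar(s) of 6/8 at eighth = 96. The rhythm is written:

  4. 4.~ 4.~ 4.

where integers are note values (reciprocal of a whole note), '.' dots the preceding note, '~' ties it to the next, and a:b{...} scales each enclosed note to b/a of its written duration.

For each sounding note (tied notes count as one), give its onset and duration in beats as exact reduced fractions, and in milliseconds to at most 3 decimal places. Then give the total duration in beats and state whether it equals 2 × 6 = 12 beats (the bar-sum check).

1) 0.0ms=0b +1875.0ms=3b
2) 1875.0ms=3b +5625.0ms=9b
Σ=12b of 12 (96bpm 6/8) — PASS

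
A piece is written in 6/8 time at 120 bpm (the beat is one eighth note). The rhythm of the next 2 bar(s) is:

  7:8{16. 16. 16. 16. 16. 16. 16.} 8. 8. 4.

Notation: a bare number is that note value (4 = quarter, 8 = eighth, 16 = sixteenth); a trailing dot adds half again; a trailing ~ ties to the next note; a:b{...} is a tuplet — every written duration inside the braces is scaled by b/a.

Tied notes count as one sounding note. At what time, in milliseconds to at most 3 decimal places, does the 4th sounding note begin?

note 4 onset = 18/7b = 1285.714ms

1. 0.0ms @ 0 + 428.571ms (6/7)
2. 428.571ms @ 6/7 + 428.571ms (6/7)
3. 857.143ms @ 12/7 + 428.571ms (6/7)
4. 1285.714ms @ 18/7 + 428.571ms (6/7)
5. 1714.286ms @ 24/7 + 428.571ms (6/7)
6. 2142.857ms @ 30/7 + 428.571ms (6/7)
7. 2571.429ms @ 36/7 + 428.571ms (6/7)
8. 3000.0ms @ 6 + 750.0ms (3/2)
9. 3750.0ms @ 15/2 + 750.0ms (3/2)
10. 4500.0ms @ 9 + 1500.0ms (3)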